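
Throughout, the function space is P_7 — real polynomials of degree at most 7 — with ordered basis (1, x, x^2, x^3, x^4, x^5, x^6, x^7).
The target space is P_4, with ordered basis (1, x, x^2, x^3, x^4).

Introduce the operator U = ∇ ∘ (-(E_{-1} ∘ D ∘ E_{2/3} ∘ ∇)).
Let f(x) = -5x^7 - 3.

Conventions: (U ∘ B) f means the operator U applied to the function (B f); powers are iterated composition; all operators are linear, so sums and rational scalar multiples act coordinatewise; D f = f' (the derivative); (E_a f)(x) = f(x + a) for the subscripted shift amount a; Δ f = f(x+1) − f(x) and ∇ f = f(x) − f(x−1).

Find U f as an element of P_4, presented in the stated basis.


the image equals g(x) = 1050x^4 - 5600x^3 + 12250x^2 - (114800/9)x + 141890/27

∇ f = -35x^6 + 105x^5 - 175x^4 + 175x^3 - 105x^2 + 35x - 5
E_{2/3} ∇ f = -35x^6 - 35x^5 - (175/3)x^4 - (875/27)x^3 - (385/27)x^2 - (245/81)x - 215/729
D E_{2/3} ∇ f = -210x^5 - 175x^4 - (700/3)x^3 - (875/9)x^2 - (770/27)x - 245/81
E_{-1} (D ∘ E_{2/3} ∘ ∇) f = -210x^5 + 875x^4 - (4900/3)x^3 + (14875/9)x^2 - (23870/27)x + 15925/81
(-(E_{-1} ∘ D ∘ E_{2/3} ∘ ∇)) f = 210x^5 - 875x^4 + (4900/3)x^3 - (14875/9)x^2 + (23870/27)x - 15925/81
∇ (-(E_{-1} ∘ D ∘ E_{2/3} ∘ ∇)) f = 1050x^4 - 5600x^3 + 12250x^2 - (114800/9)x + 141890/27


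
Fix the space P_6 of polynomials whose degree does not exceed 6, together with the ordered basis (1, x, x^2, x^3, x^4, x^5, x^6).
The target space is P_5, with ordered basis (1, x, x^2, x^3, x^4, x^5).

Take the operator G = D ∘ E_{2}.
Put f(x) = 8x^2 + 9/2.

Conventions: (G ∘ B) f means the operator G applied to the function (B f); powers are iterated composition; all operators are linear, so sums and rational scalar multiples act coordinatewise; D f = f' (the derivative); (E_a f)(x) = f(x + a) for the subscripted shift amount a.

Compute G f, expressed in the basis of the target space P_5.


g(x) = 16x + 32

E_{2} f = 8x^2 + 32x + 73/2
D E_{2} f = 16x + 32


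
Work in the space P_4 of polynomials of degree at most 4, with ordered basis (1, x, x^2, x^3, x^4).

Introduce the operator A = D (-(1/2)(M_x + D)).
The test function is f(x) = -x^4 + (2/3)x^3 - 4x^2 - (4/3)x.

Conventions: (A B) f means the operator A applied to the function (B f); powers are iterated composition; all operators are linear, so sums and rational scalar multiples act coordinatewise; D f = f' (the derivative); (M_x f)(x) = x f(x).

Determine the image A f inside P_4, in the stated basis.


g(x) = (5/2)x^4 - (4/3)x^3 + 12x^2 - (2/3)x + 4

M_x f = -x^5 + (2/3)x^4 - 4x^3 - (4/3)x^2
D f = -4x^3 + 2x^2 - 8x - 4/3
(M_x + D) f = -x^5 + (2/3)x^4 - 8x^3 + (2/3)x^2 - 8x - 4/3
(-(1/2)(M_x + D)) f = (1/2)x^5 - (1/3)x^4 + 4x^3 - (1/3)x^2 + 4x + 2/3
D (-(1/2)(M_x + D)) f = (5/2)x^4 - (4/3)x^3 + 12x^2 - (2/3)x + 4


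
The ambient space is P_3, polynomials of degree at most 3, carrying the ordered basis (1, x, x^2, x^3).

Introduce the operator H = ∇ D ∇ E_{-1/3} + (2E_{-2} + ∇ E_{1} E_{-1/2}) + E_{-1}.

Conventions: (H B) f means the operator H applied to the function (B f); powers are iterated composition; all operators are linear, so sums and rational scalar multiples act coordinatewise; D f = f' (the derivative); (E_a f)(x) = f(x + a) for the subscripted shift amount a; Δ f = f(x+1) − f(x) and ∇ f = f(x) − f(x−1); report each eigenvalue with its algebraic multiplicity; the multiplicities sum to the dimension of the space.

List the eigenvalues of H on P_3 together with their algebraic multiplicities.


image of 1: 3
image of x: 3x - 4
image of x^2: 3x^2 - 8x + 9
image of x^3: 3x^3 - 12x^2 + 27x - 43/4
the matrix is upper triangular; its diagonal is (3, 3, 3, 3)
for a triangular matrix the eigenvalues are the diagonal entries, with algebraic multiplicity their repetition count

λ = 3 (multiplicity 4)


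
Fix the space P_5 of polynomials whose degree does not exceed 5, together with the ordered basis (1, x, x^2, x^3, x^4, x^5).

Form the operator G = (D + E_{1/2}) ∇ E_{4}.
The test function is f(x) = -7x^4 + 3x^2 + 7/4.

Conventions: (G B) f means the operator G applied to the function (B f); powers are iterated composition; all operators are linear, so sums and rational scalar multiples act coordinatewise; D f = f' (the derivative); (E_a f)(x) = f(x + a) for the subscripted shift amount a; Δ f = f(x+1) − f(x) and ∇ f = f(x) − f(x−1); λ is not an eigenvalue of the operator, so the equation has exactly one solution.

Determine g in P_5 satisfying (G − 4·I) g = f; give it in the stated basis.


write g with unknown coordinates in the stated basis and equate coefficients in (G − 4·I) g = f
solving from the highest basis element down gives g = (7/4)x^4 + (7/4)x^3 + (429/16)x^2 + (4727/32)x + 39977/128
check: G g = 7x^3 + (441/4)x^2 + (4727/8)x + 40033/32
so G g − 4·g = -7x^4 + 3x^2 + 7/4 = f ✓

the image equals g(x) = (7/4)x^4 + (7/4)x^3 + (429/16)x^2 + (4727/32)x + 39977/128


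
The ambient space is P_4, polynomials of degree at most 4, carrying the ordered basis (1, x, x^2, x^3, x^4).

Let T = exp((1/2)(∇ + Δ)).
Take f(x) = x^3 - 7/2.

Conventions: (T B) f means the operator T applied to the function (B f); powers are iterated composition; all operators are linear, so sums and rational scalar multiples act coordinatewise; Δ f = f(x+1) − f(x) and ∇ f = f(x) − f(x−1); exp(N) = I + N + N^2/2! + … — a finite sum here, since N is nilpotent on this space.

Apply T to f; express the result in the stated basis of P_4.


g(x) = x^3 + 3x^2 + 3x - 3/2

order-1 term: 3x^2 + 1
order-2 term: 3x
order-3 term: 1
the series for exp((1/2)(∇ + Δ)) f terminates at order 3
exp((1/2)(∇ + Δ)) f = x^3 + 3x^2 + 3x - 3/2


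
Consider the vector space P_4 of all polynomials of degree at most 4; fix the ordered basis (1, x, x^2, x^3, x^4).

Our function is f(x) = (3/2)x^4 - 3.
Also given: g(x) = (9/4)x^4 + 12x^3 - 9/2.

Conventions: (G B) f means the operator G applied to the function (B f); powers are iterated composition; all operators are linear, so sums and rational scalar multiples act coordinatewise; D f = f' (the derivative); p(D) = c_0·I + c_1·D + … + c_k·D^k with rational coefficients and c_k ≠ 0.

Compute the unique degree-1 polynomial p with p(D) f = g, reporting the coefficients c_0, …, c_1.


p(D) = (3/2)·I + 2·D, i.e. c_0 = 3/2, c_1 = 2

D^0 f = (3/2)x^4 - 3
D^1 f = 6x^3
matching coefficients of g against c_0 f + c_1 Df + … from the top degree down determines the c_i
solution: c_0 = 3/2, c_1 = 2


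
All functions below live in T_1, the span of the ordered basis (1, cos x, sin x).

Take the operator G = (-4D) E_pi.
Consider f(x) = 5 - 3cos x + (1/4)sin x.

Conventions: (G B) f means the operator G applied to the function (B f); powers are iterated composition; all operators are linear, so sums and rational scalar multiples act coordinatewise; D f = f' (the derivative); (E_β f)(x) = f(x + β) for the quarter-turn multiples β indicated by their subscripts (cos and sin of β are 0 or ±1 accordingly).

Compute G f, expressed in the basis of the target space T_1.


E_pi f = 5 + 3cos x - (1/4)sin x
D E_pi f = -(1/4)cos x - 3sin x
(-4D) E_pi f = cos x + 12sin x

the image equals g(x) = cos x + 12sin x


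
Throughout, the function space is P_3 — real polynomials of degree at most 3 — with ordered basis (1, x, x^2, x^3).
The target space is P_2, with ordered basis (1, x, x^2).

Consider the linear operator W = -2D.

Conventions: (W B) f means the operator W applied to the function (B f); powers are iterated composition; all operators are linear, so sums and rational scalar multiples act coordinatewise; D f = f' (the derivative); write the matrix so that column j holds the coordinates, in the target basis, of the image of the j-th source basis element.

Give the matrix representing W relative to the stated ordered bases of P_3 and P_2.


image of 1: 0
image of x: -2
image of x^2: -4x
image of x^3: -6x^2
each image's coordinates form column j of the matrix

the matrix is [[0, -2, 0, 0]; [0, 0, -4, 0]; [0, 0, 0, -6]] (rows listed top to bottom)


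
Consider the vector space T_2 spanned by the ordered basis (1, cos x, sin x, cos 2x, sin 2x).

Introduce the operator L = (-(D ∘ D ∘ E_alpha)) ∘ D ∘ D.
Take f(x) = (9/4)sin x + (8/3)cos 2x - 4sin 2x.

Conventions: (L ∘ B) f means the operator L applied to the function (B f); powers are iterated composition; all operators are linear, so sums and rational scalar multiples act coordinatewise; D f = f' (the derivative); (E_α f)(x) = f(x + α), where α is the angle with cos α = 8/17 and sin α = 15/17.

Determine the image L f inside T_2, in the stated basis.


the image equals g(x) = -(135/68)cos x - (18/17)sin x + (66688/867)cos 2x - (64/289)sin 2x

D f = (9/4)cos x - 8cos 2x - (16/3)sin 2x
D D f = -(9/4)sin x - (32/3)cos 2x + 16sin 2x
E_alpha (D ∘ D) f = -(135/68)cos x - (18/17)sin x + (16672/867)cos 2x - (16/289)sin 2x
D E_alpha (D ∘ D) f = -(18/17)cos x + (135/68)sin x - (32/289)cos 2x - (33344/867)sin 2x
D D E_alpha (D ∘ D) f = (135/68)cos x + (18/17)sin x - (66688/867)cos 2x + (64/289)sin 2x
(-(D ∘ D ∘ E_alpha)) (D ∘ D) f = -(135/68)cos x - (18/17)sin x + (66688/867)cos 2x - (64/289)sin 2x


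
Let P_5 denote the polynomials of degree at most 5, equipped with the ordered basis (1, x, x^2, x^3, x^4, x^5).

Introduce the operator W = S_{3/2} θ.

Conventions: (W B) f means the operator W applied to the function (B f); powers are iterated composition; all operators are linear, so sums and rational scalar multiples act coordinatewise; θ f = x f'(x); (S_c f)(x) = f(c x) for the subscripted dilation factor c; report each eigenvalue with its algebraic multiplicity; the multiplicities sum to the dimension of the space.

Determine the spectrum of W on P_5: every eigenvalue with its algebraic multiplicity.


λ = 0 (multiplicity 1), λ = 3/2 (multiplicity 1), λ = 9/2 (multiplicity 1), λ = 81/8 (multiplicity 1), λ = 81/4 (multiplicity 1), λ = 1215/32 (multiplicity 1)

image of 1: 0
image of x: (3/2)x
image of x^2: (9/2)x^2
image of x^3: (81/8)x^3
image of x^4: (81/4)x^4
image of x^5: (1215/32)x^5
the matrix is upper triangular; its diagonal is (0, 3/2, 9/2, 81/8, 81/4, 1215/32)
for a triangular matrix the eigenvalues are the diagonal entries, with algebraic multiplicity their repetition count


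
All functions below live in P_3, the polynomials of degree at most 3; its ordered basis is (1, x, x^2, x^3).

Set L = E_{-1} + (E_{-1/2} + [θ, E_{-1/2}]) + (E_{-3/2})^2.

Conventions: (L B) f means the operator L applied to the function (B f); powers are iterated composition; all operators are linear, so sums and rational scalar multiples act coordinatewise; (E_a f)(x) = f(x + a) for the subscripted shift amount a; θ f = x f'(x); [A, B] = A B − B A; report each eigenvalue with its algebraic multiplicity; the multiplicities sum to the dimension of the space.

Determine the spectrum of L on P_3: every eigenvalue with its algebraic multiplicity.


λ = 3 (multiplicity 4)

image of 1: 3
image of x: 3x - 4
image of x^2: 3x^2 - 8x + 39/4
image of x^3: 3x^3 - 12x^2 + (117/4)x - 111/4
the matrix is upper triangular; its diagonal is (3, 3, 3, 3)
for a triangular matrix the eigenvalues are the diagonal entries, with algebraic multiplicity their repetition count


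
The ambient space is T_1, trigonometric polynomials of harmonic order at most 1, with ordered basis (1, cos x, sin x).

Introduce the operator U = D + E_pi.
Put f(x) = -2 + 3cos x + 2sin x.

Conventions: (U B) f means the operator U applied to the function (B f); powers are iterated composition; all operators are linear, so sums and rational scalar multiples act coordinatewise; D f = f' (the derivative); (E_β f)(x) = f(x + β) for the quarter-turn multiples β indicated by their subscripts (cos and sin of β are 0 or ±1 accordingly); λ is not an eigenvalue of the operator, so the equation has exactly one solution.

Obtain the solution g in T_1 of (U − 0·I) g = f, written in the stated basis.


write g with unknown coordinates in the stated basis and equate coefficients in (U − 0·I) g = f
solving from the highest basis element down gives g = -2 - (5/2)cos x + (1/2)sin x
check: U g = -2 + 3cos x + 2sin x
so U g − 0·g = -2 + 3cos x + 2sin x = f ✓

the image equals g(x) = -2 - (5/2)cos x + (1/2)sin x


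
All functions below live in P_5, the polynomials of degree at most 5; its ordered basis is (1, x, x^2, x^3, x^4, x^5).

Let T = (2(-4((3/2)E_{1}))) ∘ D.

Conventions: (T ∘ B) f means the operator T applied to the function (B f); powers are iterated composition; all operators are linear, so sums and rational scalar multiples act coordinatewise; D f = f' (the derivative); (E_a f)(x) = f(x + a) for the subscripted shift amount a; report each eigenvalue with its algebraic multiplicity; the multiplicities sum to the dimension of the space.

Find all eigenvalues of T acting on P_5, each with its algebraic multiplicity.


image of 1: 0
image of x: -12
image of x^2: -24x - 24
image of x^3: -36x^2 - 72x - 36
image of x^4: -48x^3 - 144x^2 - 144x - 48
image of x^5: -60x^4 - 240x^3 - 360x^2 - 240x - 60
the matrix is upper triangular; its diagonal is (0, 0, 0, 0, 0, 0)
for a triangular matrix the eigenvalues are the diagonal entries, with algebraic multiplicity their repetition count

λ = 0 (multiplicity 6)


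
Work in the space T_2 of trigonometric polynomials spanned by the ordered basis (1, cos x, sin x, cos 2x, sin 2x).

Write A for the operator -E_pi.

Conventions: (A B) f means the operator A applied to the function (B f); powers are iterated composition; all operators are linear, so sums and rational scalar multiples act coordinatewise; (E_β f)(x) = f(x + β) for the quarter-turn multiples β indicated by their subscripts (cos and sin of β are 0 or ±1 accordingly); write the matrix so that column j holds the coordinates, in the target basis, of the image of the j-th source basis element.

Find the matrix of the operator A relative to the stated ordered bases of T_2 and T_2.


the matrix is [[-1, 0, 0, 0, 0]; [0, 1, 0, 0, 0]; [0, 0, 1, 0, 0]; [0, 0, 0, -1, 0]; [0, 0, 0, 0, -1]] (rows listed top to bottom)

image of 1: -1
image of cos x: cos x
image of sin x: sin x
image of cos 2x: -cos 2x
image of sin 2x: -sin 2x
each image's coordinates form column j of the matrix


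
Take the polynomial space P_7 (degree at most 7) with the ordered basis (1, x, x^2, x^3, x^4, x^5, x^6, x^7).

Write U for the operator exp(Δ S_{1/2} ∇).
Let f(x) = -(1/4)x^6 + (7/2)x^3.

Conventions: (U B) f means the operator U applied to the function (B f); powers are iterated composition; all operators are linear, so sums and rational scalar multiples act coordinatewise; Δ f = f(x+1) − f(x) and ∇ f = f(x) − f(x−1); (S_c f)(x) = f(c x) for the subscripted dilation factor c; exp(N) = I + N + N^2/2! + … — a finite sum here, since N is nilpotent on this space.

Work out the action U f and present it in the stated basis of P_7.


order-1 term: -(15/64)x^4 + (15/32)x^3 - (15/16)x^2 + (381/64)x - 23/8
order-2 term: -(45/256)x^2 + (135/256)x - 195/256
order-3 term: -15/256
the series for exp(Δ S_{1/2} ∇) f terminates at order 3
exp(Δ S_{1/2} ∇) f = -(1/4)x^6 - (15/64)x^4 + (127/32)x^3 - (285/256)x^2 + (1659/256)x - 473/128

the image equals g(x) = -(1/4)x^6 - (15/64)x^4 + (127/32)x^3 - (285/256)x^2 + (1659/256)x - 473/128


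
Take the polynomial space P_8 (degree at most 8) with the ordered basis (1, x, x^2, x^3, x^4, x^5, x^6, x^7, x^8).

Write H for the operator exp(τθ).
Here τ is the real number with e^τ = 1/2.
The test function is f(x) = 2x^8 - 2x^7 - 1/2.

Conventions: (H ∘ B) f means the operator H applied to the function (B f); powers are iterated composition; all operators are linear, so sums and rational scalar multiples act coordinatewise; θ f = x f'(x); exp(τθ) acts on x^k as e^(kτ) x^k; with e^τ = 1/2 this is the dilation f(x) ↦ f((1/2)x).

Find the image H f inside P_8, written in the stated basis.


the result is g(x) = (1/128)x^8 - (1/64)x^7 - 1/2

exp(τθ) x^k = e^(kτ) x^k; with e^τ = 1/2 this sends x^k to (1/2)^k x^k
x^7 ↦ 1/128 x^7
x^8 ↦ 1/256 x^8
applying this coordinatewise to f: exp(τθ) f = (1/128)x^8 - (1/64)x^7 - 1/2


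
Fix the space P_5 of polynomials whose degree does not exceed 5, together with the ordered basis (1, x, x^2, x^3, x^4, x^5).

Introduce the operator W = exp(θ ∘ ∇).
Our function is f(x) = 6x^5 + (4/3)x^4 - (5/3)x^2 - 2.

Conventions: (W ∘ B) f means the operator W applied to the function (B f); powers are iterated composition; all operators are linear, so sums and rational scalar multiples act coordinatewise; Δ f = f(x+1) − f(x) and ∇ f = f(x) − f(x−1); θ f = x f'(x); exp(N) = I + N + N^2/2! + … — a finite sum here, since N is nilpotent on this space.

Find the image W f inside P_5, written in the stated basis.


order-1 term: 120x^4 - 164x^3 + 104x^2 - 28x
order-2 term: 720x^3 - 1212x^2 + 590x
order-3 term: 1440x^2 - 1528x
order-4 term: 720x
the series for exp(θ ∘ ∇) f terminates at order 4
exp(θ ∘ ∇) f = 6x^5 + (364/3)x^4 + 556x^3 + (991/3)x^2 - 246x - 2

the image equals g(x) = 6x^5 + (364/3)x^4 + 556x^3 + (991/3)x^2 - 246x - 2


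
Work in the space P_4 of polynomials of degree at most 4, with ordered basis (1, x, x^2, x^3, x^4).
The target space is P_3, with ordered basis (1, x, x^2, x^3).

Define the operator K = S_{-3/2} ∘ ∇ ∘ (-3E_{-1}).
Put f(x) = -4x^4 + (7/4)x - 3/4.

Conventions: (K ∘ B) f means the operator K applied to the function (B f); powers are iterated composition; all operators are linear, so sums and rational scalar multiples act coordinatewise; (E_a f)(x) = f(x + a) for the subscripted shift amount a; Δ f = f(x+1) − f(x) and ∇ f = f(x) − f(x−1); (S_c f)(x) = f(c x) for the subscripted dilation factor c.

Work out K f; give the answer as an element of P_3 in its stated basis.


the result is g(x) = -162x^3 - 486x^2 - 504x - 741/4

E_{-1} f = -4x^4 + 16x^3 - 24x^2 + (71/4)x - 13/2
(-3E_{-1}) f = 12x^4 - 48x^3 + 72x^2 - (213/4)x + 39/2
∇ (-3E_{-1}) f = 48x^3 - 216x^2 + 336x - 741/4
S_{-3/2} ∇ (-3E_{-1}) f = -162x^3 - 486x^2 - 504x - 741/4


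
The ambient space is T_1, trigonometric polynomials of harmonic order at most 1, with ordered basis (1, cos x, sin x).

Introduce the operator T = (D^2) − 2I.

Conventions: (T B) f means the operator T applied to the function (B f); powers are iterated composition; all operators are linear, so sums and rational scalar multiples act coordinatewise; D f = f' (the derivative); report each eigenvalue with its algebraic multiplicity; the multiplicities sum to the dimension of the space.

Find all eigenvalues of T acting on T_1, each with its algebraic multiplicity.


λ = -3 (multiplicity 2), λ = -2 (multiplicity 1)

image of 1: -2
image of cos x: -3cos x
image of sin x: -3sin x
the matrix is diagonal; its diagonal is (-2, -3, -3)
for a triangular matrix the eigenvalues are the diagonal entries, with algebraic multiplicity their repetition count


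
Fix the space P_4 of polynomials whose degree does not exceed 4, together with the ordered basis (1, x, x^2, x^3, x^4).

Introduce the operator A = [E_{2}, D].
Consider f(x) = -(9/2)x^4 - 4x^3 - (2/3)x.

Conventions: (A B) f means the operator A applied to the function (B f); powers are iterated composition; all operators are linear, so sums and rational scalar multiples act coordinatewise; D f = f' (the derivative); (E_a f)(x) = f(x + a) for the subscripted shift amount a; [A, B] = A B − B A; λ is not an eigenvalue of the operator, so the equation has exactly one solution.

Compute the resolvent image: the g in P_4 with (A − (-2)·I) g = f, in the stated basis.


the result is g(x) = -(9/4)x^4 - 2x^3 - (1/3)x

write g with unknown coordinates in the stated basis and equate coefficients in (A − (-2)·I) g = f
solving from the highest basis element down gives g = -(9/4)x^4 - 2x^3 - (1/3)x
check: A g = 0
so A g − (-2)·g = -(9/2)x^4 - 4x^3 - (2/3)x = f ✓


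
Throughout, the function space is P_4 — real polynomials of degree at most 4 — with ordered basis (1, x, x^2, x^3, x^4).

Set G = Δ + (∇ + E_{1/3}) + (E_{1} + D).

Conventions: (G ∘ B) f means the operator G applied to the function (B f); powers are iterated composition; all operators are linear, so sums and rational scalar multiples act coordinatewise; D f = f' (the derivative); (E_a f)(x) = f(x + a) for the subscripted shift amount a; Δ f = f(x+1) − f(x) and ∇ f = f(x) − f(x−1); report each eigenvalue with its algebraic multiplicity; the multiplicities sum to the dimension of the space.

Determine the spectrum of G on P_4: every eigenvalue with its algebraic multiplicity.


image of 1: 2
image of x: 2x + 13/3
image of x^2: 2x^2 + (26/3)x + 10/9
image of x^3: 2x^3 + 13x^2 + (10/3)x + 82/27
image of x^4: 2x^4 + (52/3)x^3 + (20/3)x^2 + (328/27)x + 82/81
the matrix is upper triangular; its diagonal is (2, 2, 2, 2, 2)
for a triangular matrix the eigenvalues are the diagonal entries, with algebraic multiplicity their repetition count

λ = 2 (multiplicity 5)


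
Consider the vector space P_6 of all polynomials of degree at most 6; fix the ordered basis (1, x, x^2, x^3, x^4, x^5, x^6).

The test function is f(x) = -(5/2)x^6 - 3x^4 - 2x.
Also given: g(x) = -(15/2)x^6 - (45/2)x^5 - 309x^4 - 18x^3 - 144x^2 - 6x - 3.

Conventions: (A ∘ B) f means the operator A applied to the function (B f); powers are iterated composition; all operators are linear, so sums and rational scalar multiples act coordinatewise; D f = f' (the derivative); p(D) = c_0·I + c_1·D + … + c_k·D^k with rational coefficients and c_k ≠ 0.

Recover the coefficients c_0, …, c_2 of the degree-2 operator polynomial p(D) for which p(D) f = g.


D^0 f = -(5/2)x^6 - 3x^4 - 2x
D^1 f = -15x^5 - 12x^3 - 2
D^2 f = -75x^4 - 36x^2
matching coefficients of g against c_0 f + c_1 Df + … from the top degree down determines the c_i
solution: c_0 = 3, c_1 = 3/2, c_2 = 4

p(D) = 3·I + (3/2)·D + 4·D^2, i.e. c_0 = 3, c_1 = 3/2, c_2 = 4


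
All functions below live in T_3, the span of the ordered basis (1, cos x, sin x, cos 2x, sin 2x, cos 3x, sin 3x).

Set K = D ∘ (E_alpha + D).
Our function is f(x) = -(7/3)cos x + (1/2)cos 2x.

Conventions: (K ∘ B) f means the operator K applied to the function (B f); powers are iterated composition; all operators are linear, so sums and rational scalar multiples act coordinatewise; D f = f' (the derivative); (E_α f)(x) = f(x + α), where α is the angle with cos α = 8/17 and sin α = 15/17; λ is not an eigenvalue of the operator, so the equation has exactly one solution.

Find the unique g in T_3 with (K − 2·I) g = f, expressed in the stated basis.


write g with unknown coordinates in the stated basis and equate coefficients in (K − 2·I) g = f
solving from the highest basis element down gives g = (77/130)cos x - (14/195)sin x - (1107/17320)cos 2x - (161/17320)sin 2x
check: K g = -(224/195)cos x - (28/195)sin x + (3223/8660)cos 2x - (161/8660)sin 2x
so K g − 2·g = -(7/3)cos x + (1/2)cos 2x = f ✓

the result is g(x) = (77/130)cos x - (14/195)sin x - (1107/17320)cos 2x - (161/17320)sin 2x


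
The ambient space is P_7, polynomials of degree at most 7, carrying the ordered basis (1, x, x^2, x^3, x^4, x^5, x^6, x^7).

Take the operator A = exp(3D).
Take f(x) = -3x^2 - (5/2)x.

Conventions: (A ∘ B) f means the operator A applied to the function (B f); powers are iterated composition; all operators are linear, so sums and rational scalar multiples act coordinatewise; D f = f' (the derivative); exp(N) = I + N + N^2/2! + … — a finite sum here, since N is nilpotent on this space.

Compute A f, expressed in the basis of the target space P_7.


the result is g(x) = -3x^2 - (41/2)x - 69/2

order-1 term: -18x - 15/2
order-2 term: -27
the series for exp(3D) f terminates at order 2
exp(3D) f = -3x^2 - (41/2)x - 69/2


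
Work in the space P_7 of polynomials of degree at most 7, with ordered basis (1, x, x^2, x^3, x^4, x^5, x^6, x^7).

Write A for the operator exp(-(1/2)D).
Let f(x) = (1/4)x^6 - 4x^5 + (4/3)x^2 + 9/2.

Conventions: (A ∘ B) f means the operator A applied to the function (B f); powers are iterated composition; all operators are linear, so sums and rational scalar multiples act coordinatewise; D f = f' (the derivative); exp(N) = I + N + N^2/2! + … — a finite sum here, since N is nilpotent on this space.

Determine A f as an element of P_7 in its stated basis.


order-1 term: -(3/4)x^5 + 10x^4 - (4/3)x
order-2 term: (15/16)x^4 - 10x^3 + 1/3
order-3 term: -(5/8)x^3 + 5x^2
order-4 term: (15/64)x^2 - (5/4)x
order-5 term: -(3/64)x + 1/8
order-6 term: 1/256
the series for exp(-(1/2)D) f terminates at order 6
exp(-(1/2)D) f = (1/4)x^6 - (19/4)x^5 + (175/16)x^4 - (85/8)x^3 + (1261/192)x^2 - (505/192)x + 3811/768

g(x) = (1/4)x^6 - (19/4)x^5 + (175/16)x^4 - (85/8)x^3 + (1261/192)x^2 - (505/192)x + 3811/768


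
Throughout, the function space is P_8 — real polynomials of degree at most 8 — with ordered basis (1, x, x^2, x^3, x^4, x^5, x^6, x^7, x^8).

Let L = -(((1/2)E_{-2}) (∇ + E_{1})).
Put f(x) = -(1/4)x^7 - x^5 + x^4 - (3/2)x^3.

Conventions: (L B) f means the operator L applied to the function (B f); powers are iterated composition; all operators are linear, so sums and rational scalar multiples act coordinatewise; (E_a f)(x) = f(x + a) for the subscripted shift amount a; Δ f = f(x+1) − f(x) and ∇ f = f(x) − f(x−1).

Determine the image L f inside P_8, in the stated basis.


∇ f = -(7/4)x^6 + (21/4)x^5 - (55/4)x^4 + (91/4)x^3 - (103/4)x^2 + (61/4)x - 15/4
E_{1} f = -(1/4)x^7 - (7/4)x^6 - (25/4)x^5 - (51/4)x^4 - (65/4)x^3 - (55/4)x^2 - (29/4)x - 7/4
(∇ + E_{1}) f = -(1/4)x^7 - (7/2)x^6 - x^5 - (53/2)x^4 + (13/2)x^3 - (79/2)x^2 + 8x - 11/2
E_{-2} (∇ + E_{1}) f = -(1/4)x^7 + 20x^5 - (313/2)x^4 + (1197/2)x^3 - (2613/2)x^2 + 1572x - 1631/2
((1/2)E_{-2}) (∇ + E_{1}) f = -(1/8)x^7 + 10x^5 - (313/4)x^4 + (1197/4)x^3 - (2613/4)x^2 + 786x - 1631/4
(-(((1/2)E_{-2}) (∇ + E_{1}))) f = (1/8)x^7 - 10x^5 + (313/4)x^4 - (1197/4)x^3 + (2613/4)x^2 - 786x + 1631/4

the result is g(x) = (1/8)x^7 - 10x^5 + (313/4)x^4 - (1197/4)x^3 + (2613/4)x^2 - 786x + 1631/4


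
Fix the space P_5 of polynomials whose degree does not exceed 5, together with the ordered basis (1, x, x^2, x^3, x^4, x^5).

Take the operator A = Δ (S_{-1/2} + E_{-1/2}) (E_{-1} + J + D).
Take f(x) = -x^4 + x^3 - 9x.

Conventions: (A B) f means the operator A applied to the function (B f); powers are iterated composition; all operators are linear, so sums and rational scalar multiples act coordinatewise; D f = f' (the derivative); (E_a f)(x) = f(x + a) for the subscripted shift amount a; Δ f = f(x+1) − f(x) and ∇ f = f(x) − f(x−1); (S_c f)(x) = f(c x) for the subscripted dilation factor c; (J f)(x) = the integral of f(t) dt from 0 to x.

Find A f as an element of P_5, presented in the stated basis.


E_{-1} f = -x^4 + 5x^3 - 9x^2 - 2x + 7
J f = -(1/5)x^5 + (1/4)x^4 - (9/2)x^2
D f = -4x^3 + 3x^2 - 9
(E_{-1} + J + D) f = -(1/5)x^5 - (3/4)x^4 + x^3 - (21/2)x^2 - 2x - 2
S_{-1/2} (E_{-1} + J + D) f = (1/160)x^5 - (3/64)x^4 - (1/8)x^3 - (21/8)x^2 + x - 2
E_{-1/2} (E_{-1} + J + D) f = -(1/5)x^5 - (1/4)x^4 + 2x^3 - (103/8)x^2 + (153/16)x - 1213/320
(S_{-1/2} + E_{-1/2}) (E_{-1} + J + D) f = -(31/160)x^5 - (19/64)x^4 + (15/8)x^3 - (31/2)x^2 + (169/16)x - 1853/320
Δ (S_{-1/2} + E_{-1/2}) (E_{-1} + J + D) f = -(31/32)x^4 - (25/8)x^3 + (61/32)x^2 - (881/32)x - 1137/320

the result is g(x) = -(31/32)x^4 - (25/8)x^3 + (61/32)x^2 - (881/32)x - 1137/320


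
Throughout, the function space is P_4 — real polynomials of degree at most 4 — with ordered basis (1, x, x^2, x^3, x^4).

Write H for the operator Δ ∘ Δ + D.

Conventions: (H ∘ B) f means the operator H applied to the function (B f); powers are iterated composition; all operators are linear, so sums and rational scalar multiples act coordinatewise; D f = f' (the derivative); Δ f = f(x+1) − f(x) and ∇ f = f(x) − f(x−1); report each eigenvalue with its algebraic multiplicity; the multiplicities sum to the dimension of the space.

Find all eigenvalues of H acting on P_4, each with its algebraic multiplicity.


image of 1: 0
image of x: 1
image of x^2: 2x + 2
image of x^3: 3x^2 + 6x + 6
image of x^4: 4x^3 + 12x^2 + 24x + 14
the matrix is upper triangular; its diagonal is (0, 0, 0, 0, 0)
for a triangular matrix the eigenvalues are the diagonal entries, with algebraic multiplicity their repetition count

λ = 0 (multiplicity 5)


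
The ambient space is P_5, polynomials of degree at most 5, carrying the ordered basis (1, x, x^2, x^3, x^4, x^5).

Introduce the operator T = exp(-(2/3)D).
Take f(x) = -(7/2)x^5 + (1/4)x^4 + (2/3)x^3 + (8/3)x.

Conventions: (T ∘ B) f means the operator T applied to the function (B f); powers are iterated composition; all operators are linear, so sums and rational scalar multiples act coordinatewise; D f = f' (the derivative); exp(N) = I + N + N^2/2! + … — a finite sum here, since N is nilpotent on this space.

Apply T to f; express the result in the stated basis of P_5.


the image equals g(x) = -(7/2)x^5 + (143/12)x^4 - (140/9)x^3 + (262/27)x^2 - (16/81)x - 356/243

order-1 term: (35/3)x^4 - (2/3)x^3 - (4/3)x^2 - 16/9
order-2 term: -(140/9)x^3 + (2/3)x^2 + (8/9)x
order-3 term: (280/27)x^2 - (8/27)x - 16/81
order-4 term: -(280/81)x + 4/81
order-5 term: 112/243
the series for exp(-(2/3)D) f terminates at order 5
exp(-(2/3)D) f = -(7/2)x^5 + (143/12)x^4 - (140/9)x^3 + (262/27)x^2 - (16/81)x - 356/243


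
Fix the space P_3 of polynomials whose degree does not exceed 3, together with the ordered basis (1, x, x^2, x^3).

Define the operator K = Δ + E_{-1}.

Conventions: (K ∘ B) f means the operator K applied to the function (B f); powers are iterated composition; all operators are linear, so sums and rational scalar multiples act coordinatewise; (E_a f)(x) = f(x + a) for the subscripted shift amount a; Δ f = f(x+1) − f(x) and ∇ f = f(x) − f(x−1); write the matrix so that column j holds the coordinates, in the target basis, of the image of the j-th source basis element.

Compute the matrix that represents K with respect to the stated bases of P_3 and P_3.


the matrix is [[1, 0, 2, 0]; [0, 1, 0, 6]; [0, 0, 1, 0]; [0, 0, 0, 1]] (rows listed top to bottom)

image of 1: 1
image of x: x
image of x^2: x^2 + 2
image of x^3: x^3 + 6x
each image's coordinates form column j of the matrix


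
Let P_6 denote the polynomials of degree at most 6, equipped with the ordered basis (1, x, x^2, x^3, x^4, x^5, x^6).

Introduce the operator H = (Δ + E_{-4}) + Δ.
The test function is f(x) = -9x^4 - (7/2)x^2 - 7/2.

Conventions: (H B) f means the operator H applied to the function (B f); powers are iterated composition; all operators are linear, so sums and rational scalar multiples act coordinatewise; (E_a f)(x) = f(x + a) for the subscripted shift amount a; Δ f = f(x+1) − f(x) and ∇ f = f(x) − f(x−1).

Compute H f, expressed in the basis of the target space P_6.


g(x) = -9x^4 + 72x^3 - (1951/2)x^2 + 2246x - 4777/2

Δ f = -36x^3 - 54x^2 - 43x - 25/2
E_{-4} f = -9x^4 + 144x^3 - (1735/2)x^2 + 2332x - 4727/2
(Δ + E_{-4}) f = -9x^4 + 108x^3 - (1843/2)x^2 + 2289x - 2376
Δ f = -36x^3 - 54x^2 - 43x - 25/2
((Δ + E_{-4}) + Δ) f = -9x^4 + 72x^3 - (1951/2)x^2 + 2246x - 4777/2


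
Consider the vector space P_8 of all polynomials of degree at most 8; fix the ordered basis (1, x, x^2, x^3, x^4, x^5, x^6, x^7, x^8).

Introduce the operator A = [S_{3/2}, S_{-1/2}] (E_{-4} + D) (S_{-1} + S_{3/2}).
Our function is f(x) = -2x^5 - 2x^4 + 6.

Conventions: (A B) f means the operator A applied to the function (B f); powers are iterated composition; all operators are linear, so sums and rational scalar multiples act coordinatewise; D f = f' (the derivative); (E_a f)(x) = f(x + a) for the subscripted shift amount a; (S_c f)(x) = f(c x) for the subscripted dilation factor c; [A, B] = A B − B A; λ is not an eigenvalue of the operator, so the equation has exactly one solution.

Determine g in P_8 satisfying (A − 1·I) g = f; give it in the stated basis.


write g with unknown coordinates in the stated basis and equate coefficients in (A − 1·I) g = f
solving from the highest basis element down gives g = 2x^5 + 2x^4 - 6
check: A g = 0
so A g − 1·g = -2x^5 - 2x^4 + 6 = f ✓

the image equals g(x) = 2x^5 + 2x^4 - 6


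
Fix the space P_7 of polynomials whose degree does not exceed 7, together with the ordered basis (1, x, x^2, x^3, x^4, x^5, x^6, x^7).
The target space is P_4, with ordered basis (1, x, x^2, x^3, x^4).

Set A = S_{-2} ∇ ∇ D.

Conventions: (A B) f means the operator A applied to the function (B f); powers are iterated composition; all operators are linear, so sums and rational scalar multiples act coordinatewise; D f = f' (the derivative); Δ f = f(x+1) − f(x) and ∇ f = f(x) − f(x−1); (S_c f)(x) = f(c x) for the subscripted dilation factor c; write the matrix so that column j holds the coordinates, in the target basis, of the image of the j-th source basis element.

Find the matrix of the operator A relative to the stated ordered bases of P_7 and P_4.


image of 1: 0
image of x: 0
image of x^2: 0
image of x^3: 6
image of x^4: -48x - 24
image of x^5: 240x^2 + 240x + 70
image of x^6: -960x^3 - 1440x^2 - 840x - 180
image of x^7: 3360x^4 + 6720x^3 + 5880x^2 + 2520x + 434
each image's coordinates form column j of the matrix

the matrix is [[0, 0, 0, 6, -24, 70, -180, 434]; [0, 0, 0, 0, -48, 240, -840, 2520]; [0, 0, 0, 0, 0, 240, -1440, 5880]; [0, 0, 0, 0, 0, 0, -960, 6720]; [0, 0, 0, 0, 0, 0, 0, 3360]] (rows listed top to bottom)


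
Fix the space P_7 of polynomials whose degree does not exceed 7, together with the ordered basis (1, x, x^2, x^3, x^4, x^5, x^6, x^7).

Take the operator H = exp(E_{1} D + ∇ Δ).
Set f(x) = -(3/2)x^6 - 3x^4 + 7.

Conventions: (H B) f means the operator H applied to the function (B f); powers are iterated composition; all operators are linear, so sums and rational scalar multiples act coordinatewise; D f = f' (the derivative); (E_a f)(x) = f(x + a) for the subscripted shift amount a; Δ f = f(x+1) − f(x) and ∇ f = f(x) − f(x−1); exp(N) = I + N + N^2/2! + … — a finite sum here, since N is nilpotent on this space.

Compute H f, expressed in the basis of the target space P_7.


the image equals g(x) = -(3/2)x^6 - 9x^5 - (231/2)x^4 - 492x^3 - (4275/2)x^2 - 4386x - 9829/2

order-1 term: -9x^5 - 90x^4 - 102x^3 - 207x^2 - 81x - 30
order-2 term: -(45/2)x^4 - 360x^3 - 1368x^2 - 1494x - 900
order-3 term: -30x^3 - 540x^2 - 2442x - 2727
order-4 term: -(45/2)x^2 - 360x - 1173
order-5 term: -9x - 90
order-6 term: -3/2
the series for exp(E_{1} D + ∇ Δ) f terminates at order 6
exp(E_{1} D + ∇ Δ) f = -(3/2)x^6 - 9x^5 - (231/2)x^4 - 492x^3 - (4275/2)x^2 - 4386x - 9829/2


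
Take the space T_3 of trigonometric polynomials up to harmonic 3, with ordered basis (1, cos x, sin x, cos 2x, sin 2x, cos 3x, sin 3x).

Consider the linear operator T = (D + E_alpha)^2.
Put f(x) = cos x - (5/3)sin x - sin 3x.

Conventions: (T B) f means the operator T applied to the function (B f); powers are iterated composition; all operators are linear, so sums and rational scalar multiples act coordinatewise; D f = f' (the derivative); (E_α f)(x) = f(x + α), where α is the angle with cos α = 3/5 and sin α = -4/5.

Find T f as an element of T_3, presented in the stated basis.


g(x) = -(2/25)cos x - (58/75)sin x + (77454/15625)cos 3x + (95872/15625)sin 3x

D f = -(5/3)cos x - sin x - 3cos 3x
E_alpha f = (29/15)cos x - (1/5)sin x + (44/125)cos 3x + (117/125)sin 3x
(D + E_alpha) f = (4/15)cos x - (6/5)sin x - (331/125)cos 3x + (117/125)sin 3x
D (D + E_alpha) f = -(6/5)cos x - (4/15)sin x + (351/125)cos 3x + (993/125)sin 3x
E_alpha (D + E_alpha) f = (28/25)cos x - (38/75)sin x + (33579/15625)cos 3x - (28253/15625)sin 3x
(D + E_alpha) (D + E_alpha) f = -(2/25)cos x - (58/75)sin x + (77454/15625)cos 3x + (95872/15625)sin 3x


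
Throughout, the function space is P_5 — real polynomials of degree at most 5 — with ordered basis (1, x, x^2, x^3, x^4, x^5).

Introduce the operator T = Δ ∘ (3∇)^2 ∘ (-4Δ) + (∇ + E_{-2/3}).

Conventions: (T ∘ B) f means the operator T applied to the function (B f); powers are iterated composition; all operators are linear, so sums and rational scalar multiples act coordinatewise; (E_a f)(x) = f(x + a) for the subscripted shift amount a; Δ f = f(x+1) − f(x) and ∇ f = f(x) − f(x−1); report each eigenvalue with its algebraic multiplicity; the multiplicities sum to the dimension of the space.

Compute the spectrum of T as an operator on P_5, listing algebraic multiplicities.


λ = 1 (multiplicity 6)

image of 1: 1
image of x: x + 1/3
image of x^2: x^2 + (2/3)x - 5/9
image of x^3: x^3 + x^2 - (5/3)x + 19/27
image of x^4: x^4 + (4/3)x^3 - (10/3)x^2 + (76/27)x - 70049/81
image of x^5: x^5 + (5/3)x^4 - (50/9)x^3 + (190/27)x^2 - (350245/81)x + 211/243
the matrix is upper triangular; its diagonal is (1, 1, 1, 1, 1, 1)
for a triangular matrix the eigenvalues are the diagonal entries, with algebraic multiplicity their repetition count


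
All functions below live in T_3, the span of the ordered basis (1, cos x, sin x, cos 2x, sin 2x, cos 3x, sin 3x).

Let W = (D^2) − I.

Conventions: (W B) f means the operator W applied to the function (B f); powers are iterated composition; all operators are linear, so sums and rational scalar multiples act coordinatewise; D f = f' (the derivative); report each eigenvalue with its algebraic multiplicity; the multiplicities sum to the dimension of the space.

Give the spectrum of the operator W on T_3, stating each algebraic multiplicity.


image of 1: -1
image of cos x: -2cos x
image of sin x: -2sin x
image of cos 2x: -5cos 2x
image of sin 2x: -5sin 2x
image of cos 3x: -10cos 3x
image of sin 3x: -10sin 3x
the matrix is diagonal; its diagonal is (-1, -2, -2, -5, -5, -10, -10)
for a triangular matrix the eigenvalues are the diagonal entries, with algebraic multiplicity their repetition count

λ = -10 (multiplicity 2), λ = -5 (multiplicity 2), λ = -2 (multiplicity 2), λ = -1 (multiplicity 1)


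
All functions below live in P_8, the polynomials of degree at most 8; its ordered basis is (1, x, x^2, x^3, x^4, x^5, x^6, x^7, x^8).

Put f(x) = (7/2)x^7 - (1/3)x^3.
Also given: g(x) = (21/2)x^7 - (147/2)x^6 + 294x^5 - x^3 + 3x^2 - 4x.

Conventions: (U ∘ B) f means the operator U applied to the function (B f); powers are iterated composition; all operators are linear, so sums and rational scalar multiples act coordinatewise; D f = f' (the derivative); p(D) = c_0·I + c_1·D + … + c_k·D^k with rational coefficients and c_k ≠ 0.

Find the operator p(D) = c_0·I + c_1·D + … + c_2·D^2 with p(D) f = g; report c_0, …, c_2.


D^0 f = (7/2)x^7 - (1/3)x^3
D^1 f = (49/2)x^6 - x^2
D^2 f = 147x^5 - 2x
matching coefficients of g against c_0 f + c_1 Df + … from the top degree down determines the c_i
solution: c_0 = 3, c_1 = -3, c_2 = 2

c_0 = 3, c_1 = -3, c_2 = 2


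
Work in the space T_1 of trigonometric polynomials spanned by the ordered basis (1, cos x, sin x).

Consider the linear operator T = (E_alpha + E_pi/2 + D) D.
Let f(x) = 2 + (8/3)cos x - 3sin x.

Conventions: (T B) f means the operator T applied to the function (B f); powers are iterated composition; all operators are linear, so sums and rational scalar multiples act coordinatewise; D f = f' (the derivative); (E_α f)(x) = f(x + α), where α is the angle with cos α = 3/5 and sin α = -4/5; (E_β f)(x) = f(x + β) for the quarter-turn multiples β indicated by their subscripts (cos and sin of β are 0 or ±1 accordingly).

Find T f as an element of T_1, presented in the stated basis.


g(x) = -5cos x + 2sin x

D f = -3cos x - (8/3)sin x
E_alpha D f = (1/3)cos x - 4sin x
E_pi/2 D f = -(8/3)cos x + 3sin x
D D f = -(8/3)cos x + 3sin x
(E_alpha + E_pi/2 + D) D f = -5cos x + 2sin x


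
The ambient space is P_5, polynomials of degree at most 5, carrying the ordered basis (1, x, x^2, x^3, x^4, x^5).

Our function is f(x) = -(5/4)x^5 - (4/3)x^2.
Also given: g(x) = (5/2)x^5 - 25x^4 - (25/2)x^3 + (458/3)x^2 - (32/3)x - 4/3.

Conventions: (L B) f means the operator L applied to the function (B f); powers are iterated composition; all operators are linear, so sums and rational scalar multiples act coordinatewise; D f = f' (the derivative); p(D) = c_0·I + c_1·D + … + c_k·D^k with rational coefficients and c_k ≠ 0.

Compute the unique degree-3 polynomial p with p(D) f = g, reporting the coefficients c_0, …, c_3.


p(D) = -2·I + 4·D + (1/2)·D^2 − 2·D^3, i.e. c_0 = -2, c_1 = 4, c_2 = 1/2, c_3 = -2

D^0 f = -(5/4)x^5 - (4/3)x^2
D^1 f = -(25/4)x^4 - (8/3)x
D^2 f = -25x^3 - 8/3
D^3 f = -75x^2
matching coefficients of g against c_0 f + c_1 Df + … from the top degree down determines the c_i
solution: c_0 = -2, c_1 = 4, c_2 = 1/2, c_3 = -2
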